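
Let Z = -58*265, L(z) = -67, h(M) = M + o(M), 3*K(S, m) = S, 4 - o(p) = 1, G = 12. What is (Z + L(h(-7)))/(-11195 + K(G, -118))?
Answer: 15437/11191 ≈ 1.3794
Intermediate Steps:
o(p) = 3 (o(p) = 4 - 1*1 = 4 - 1 = 3)
K(S, m) = S/3
h(M) = 3 + M (h(M) = M + 3 = 3 + M)
Z = -15370
(Z + L(h(-7)))/(-11195 + K(G, -118)) = (-15370 - 67)/(-11195 + (1/3)*12) = -15437/(-11195 + 4) = -15437/(-11191) = -15437*(-1/11191) = 15437/11191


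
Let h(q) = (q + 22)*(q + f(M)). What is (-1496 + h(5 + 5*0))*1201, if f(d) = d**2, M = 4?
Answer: -1115729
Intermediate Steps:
h(q) = (16 + q)*(22 + q) (h(q) = (q + 22)*(q + 4**2) = (22 + q)*(q + 16) = (22 + q)*(16 + q) = (16 + q)*(22 + q))
(-1496 + h(5 + 5*0))*1201 = (-1496 + (352 + (5 + 5*0)**2 + 38*(5 + 5*0)))*1201 = (-1496 + (352 + (5 + 0)**2 + 38*(5 + 0)))*1201 = (-1496 + (352 + 5**2 + 38*5))*1201 = (-1496 + (352 + 25 + 190))*1201 = (-1496 + 567)*1201 = -929*1201 = -1115729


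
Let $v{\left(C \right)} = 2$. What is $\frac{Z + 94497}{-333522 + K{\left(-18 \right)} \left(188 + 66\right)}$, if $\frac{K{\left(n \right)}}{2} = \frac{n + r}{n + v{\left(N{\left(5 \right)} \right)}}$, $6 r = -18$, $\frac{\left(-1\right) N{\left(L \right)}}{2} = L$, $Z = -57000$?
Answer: $- \frac{49996}{443807} \approx -0.11265$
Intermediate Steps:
$N{\left(L \right)} = - 2 L$
$r = -3$ ($r = \frac{1}{6} \left(-18\right) = -3$)
$K{\left(n \right)} = \frac{2 \left(-3 + n\right)}{2 + n}$ ($K{\left(n \right)} = 2 \frac{n - 3}{n + 2} = 2 \frac{-3 + n}{2 + n} = \frac{2 \left(-3 + n\right)}{2 + n}$)
$\frac{Z + 94497}{-333522 + K{\left(-18 \right)} \left(188 + 66\right)} = \frac{-57000 + 94497}{-333522 + \frac{2 \left(-3 - 18\right)}{2 - 18} \left(188 + 66\right)} = \frac{37497}{-333522 + 2 \frac{1}{-16} \left(-21\right) 254} = \frac{37497}{-333522 + 2 \left(- \frac{1}{16}\right) \left(-21\right) 254} = \frac{37497}{-333522 + \frac{21}{8} \cdot 254} = \frac{37497}{-333522 + \frac{2667}{4}} = \frac{37497}{- \frac{1331421}{4}} = 37497 \left(- \frac{4}{1331421}\right) = - \frac{49996}{443807}$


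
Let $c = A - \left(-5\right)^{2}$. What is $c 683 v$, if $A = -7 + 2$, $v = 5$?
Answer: $-102450$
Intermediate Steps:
$A = -5$
$c = -30$ ($c = -5 - \left(-5\right)^{2} = -5 - 25 = -30$)
$c 683 v = - 30 \cdot 683 \cdot 5 = \left(-30\right) 3415 = -102450$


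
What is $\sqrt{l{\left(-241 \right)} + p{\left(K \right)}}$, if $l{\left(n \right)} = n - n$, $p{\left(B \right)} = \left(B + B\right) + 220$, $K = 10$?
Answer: $4 \sqrt{15} \approx 15.492$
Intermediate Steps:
$p{\left(B \right)} = 220 + 2 B$ ($p{\left(B \right)} = 2 B + 220 = 220 + 2 B$)
$l{\left(n \right)} = 0$
$\sqrt{l{\left(-241 \right)} + p{\left(K \right)}} = \sqrt{0 + \left(220 + 2 \cdot 10\right)} = \sqrt{0 + \left(220 + 20\right)} = \sqrt{0 + 240} = \sqrt{240} = 4 \sqrt{15}$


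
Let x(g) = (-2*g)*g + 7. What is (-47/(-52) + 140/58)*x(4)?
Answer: -125075/1508 ≈ -82.941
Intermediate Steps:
x(g) = 7 - 2*g**2 (x(g) = -2*g**2 + 7 = 7 - 2*g**2)
(-47/(-52) + 140/58)*x(4) = (-47/(-52) + 140/58)*(7 - 2*4**2) = (-47*(-1/52) + 140*(1/58))*(7 - 2*16) = (47/52 + 70/29)*(7 - 32) = (5003/1508)*(-25) = -125075/1508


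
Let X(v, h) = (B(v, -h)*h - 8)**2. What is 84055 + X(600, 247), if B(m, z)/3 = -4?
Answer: 8916839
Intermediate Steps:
B(m, z) = -12 (B(m, z) = 3*(-4) = -12)
X(v, h) = (-8 - 12*h)**2 (X(v, h) = (-12*h - 8)**2 = (-8 - 12*h)**2)
84055 + X(600, 247) = 84055 + 16*(2 + 3*247)**2 = 84055 + 16*(2 + 741)**2 = 84055 + 16*743**2 = 84055 + 16*552049 = 84055 + 8832784 = 8916839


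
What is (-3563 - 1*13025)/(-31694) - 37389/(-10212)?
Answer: 754963/180412 ≈ 4.1847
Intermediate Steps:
(-3563 - 1*13025)/(-31694) - 37389/(-10212) = (-3563 - 13025)*(-1/31694) - 37389*(-1/10212) = -16588*(-1/31694) + 12463/3404 = 638/1219 + 12463/3404 = 754963/180412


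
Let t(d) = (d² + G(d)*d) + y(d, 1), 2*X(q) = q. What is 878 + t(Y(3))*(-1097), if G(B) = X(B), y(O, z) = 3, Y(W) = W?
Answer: -34445/2 ≈ -17223.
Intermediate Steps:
X(q) = q/2
G(B) = B/2
t(d) = 3 + 3*d²/2 (t(d) = (d² + (d/2)*d) + 3 = (d² + d²/2) + 3 = 3*d²/2 + 3 = 3 + 3*d²/2)
878 + t(Y(3))*(-1097) = 878 + (3 + (3/2)*3²)*(-1097) = 878 + (3 + (3/2)*9)*(-1097) = 878 + (3 + 27/2)*(-1097) = 878 + (33/2)*(-1097) = 878 - 36201/2 = -34445/2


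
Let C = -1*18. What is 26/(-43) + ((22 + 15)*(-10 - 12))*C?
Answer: 630010/43 ≈ 14651.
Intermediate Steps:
C = -18
26/(-43) + ((22 + 15)*(-10 - 12))*C = 26/(-43) + ((22 + 15)*(-10 - 12))*(-18) = 26*(-1/43) + (37*(-22))*(-18) = -26/43 - 814*(-18) = -26/43 + 14652 = 630010/43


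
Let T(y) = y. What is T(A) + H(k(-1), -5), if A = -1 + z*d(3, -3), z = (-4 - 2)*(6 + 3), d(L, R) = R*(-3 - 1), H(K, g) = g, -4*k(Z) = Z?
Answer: -654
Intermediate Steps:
k(Z) = -Z/4
d(L, R) = -4*R (d(L, R) = R*(-4) = -4*R)
z = -54 (z = -6*9 = -54)
A = -649 (A = -1 - (-216)*(-3) = -1 - 54*12 = -1 - 648 = -649)
T(A) + H(k(-1), -5) = -649 - 5 = -654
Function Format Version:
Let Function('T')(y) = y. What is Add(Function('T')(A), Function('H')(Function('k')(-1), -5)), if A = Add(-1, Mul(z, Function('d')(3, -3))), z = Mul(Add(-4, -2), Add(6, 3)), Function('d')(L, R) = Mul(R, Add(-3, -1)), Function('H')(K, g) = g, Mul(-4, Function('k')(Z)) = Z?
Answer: -654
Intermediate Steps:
Function('k')(Z) = Mul(Rational(-1, 4), Z)
Function('d')(L, R) = Mul(-4, R) (Function('d')(L, R) = Mul(R, -4) = Mul(-4, R))
z = -54 (z = Mul(-6, 9) = -54)
A = -649 (A = Add(-1, Mul(-54, Mul(-4, -3))) = Add(-1, Mul(-54, 12)) = Add(-1, -648) = -649)
Add(Function('T')(A), Function('H')(Function('k')(-1), -5)) = Add(-649, -5) = -654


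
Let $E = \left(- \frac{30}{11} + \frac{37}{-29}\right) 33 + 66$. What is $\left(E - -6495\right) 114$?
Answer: $\frac{21253932}{29} \approx 7.3289 \cdot 10^{5}$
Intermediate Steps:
$E = - \frac{1917}{29}$ ($E = \left(\left(-30\right) \frac{1}{11} + 37 \left(- \frac{1}{29}\right)\right) 33 + 66 = \left(- \frac{30}{11} - \frac{37}{29}\right) 33 + 66 = \left(- \frac{1277}{319}\right) 33 + 66 = - \frac{3831}{29} + 66 = - \frac{1917}{29} \approx -66.103$)
$\left(E - -6495\right) 114 = \left(- \frac{1917}{29} - -6495\right) 114 = \left(- \frac{1917}{29} + 6495\right) 114 = \frac{186438}{29} \cdot 114 = \frac{21253932}{29}$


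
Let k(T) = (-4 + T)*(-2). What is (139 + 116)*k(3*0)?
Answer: 2040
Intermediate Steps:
k(T) = 8 - 2*T
(139 + 116)*k(3*0) = (139 + 116)*(8 - 6*0) = 255*(8 - 2*0) = 255*(8 + 0) = 255*8 = 2040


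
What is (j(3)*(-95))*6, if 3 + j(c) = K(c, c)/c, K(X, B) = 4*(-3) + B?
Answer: 3420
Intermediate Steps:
K(X, B) = -12 + B
j(c) = -3 + (-12 + c)/c
(j(3)*(-95))*6 = ((-2 - 12/3)*(-95))*6 = ((-2 - 12*⅓)*(-95))*6 = ((-2 - 4)*(-95))*6 = -6*(-95)*6 = 570*6 = 3420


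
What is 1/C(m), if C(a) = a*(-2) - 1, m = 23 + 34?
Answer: -1/115 ≈ -0.0086956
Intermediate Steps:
m = 57
C(a) = -1 - 2*a (C(a) = -2*a - 1 = -1 - 2*a)
1/C(m) = 1/(-1 - 2*57) = 1/(-1 - 114) = 1/(-115) = -1/115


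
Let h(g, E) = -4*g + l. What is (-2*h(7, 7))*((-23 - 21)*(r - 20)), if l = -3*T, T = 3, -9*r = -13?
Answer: 543752/9 ≈ 60417.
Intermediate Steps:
r = 13/9 (r = -⅑*(-13) = 13/9 ≈ 1.4444)
l = -9 (l = -3*3 = -9)
h(g, E) = -9 - 4*g (h(g, E) = -4*g - 9 = -9 - 4*g)
(-2*h(7, 7))*((-23 - 21)*(r - 20)) = (-2*(-9 - 4*7))*((-23 - 21)*(13/9 - 20)) = (-2*(-9 - 28))*(-44*(-167/9)) = -2*(-37)*(7348/9) = 74*(7348/9) = 543752/9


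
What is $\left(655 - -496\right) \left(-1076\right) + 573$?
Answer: $-1237903$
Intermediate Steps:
$\left(655 - -496\right) \left(-1076\right) + 573 = \left(655 + 496\right) \left(-1076\right) + 573 = 1151 \left(-1076\right) + 573 = -1238476 + 573 = -1237903$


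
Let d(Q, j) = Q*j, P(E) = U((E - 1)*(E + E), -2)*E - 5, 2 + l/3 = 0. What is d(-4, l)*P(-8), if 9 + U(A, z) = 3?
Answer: 1032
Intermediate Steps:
l = -6 (l = -6 + 3*0 = -6 + 0 = -6)
U(A, z) = -6 (U(A, z) = -9 + 3 = -6)
P(E) = -5 - 6*E (P(E) = -6*E - 5 = -5 - 6*E)
d(-4, l)*P(-8) = (-4*(-6))*(-5 - 6*(-8)) = 24*(-5 + 48) = 24*43 = 1032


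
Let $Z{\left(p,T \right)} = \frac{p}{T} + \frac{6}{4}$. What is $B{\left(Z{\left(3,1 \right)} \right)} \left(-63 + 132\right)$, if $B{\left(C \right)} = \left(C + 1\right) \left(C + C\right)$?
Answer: $\frac{6831}{2} \approx 3415.5$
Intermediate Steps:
$Z{\left(p,T \right)} = \frac{3}{2} + \frac{p}{T}$ ($Z{\left(p,T \right)} = \frac{p}{T} + 6 \cdot \frac{1}{4} = \frac{p}{T} + \frac{3}{2} = \frac{3}{2} + \frac{p}{T}$)
$B{\left(C \right)} = 2 C \left(1 + C\right)$ ($B{\left(C \right)} = \left(1 + C\right) 2 C = 2 C \left(1 + C\right)$)
$B{\left(Z{\left(3,1 \right)} \right)} \left(-63 + 132\right) = 2 \left(\frac{3}{2} + \frac{3}{1}\right) \left(1 + \left(\frac{3}{2} + \frac{3}{1}\right)\right) \left(-63 + 132\right) = 2 \left(\frac{3}{2} + 3 \cdot 1\right) \left(1 + \left(\frac{3}{2} + 3 \cdot 1\right)\right) 69 = 2 \left(\frac{3}{2} + 3\right) \left(1 + \left(\frac{3}{2} + 3\right)\right) 69 = 2 \cdot \frac{9}{2} \left(1 + \frac{9}{2}\right) 69 = 2 \cdot \frac{9}{2} \cdot \frac{11}{2} \cdot 69 = \frac{99}{2} \cdot 69 = \frac{6831}{2}$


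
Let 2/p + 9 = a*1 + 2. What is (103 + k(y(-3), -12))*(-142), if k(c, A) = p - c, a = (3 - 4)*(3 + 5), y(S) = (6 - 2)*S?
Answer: -244666/15 ≈ -16311.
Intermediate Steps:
y(S) = 4*S
a = -8 (a = -1*8 = -8)
p = -2/15 (p = 2/(-9 + (-8*1 + 2)) = 2/(-9 + (-8 + 2)) = 2/(-9 - 6) = 2/(-15) = 2*(-1/15) = -2/15 ≈ -0.13333)
k(c, A) = -2/15 - c
(103 + k(y(-3), -12))*(-142) = (103 + (-2/15 - 4*(-3)))*(-142) = (103 + (-2/15 - 1*(-12)))*(-142) = (103 + (-2/15 + 12))*(-142) = (103 + 178/15)*(-142) = (1723/15)*(-142) = -244666/15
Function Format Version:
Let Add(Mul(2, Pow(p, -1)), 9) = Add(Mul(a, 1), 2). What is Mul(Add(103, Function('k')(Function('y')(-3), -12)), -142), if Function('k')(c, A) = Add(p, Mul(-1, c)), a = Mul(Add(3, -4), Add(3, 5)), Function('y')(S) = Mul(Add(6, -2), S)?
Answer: Rational(-244666, 15) ≈ -16311.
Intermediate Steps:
Function('y')(S) = Mul(4, S)
a = -8 (a = Mul(-1, 8) = -8)
p = Rational(-2, 15) (p = Mul(2, Pow(Add(-9, Add(Mul(-8, 1), 2)), -1)) = Mul(2, Pow(Add(-9, Add(-8, 2)), -1)) = Mul(2, Pow(Add(-9, -6), -1)) = Mul(2, Pow(-15, -1)) = Mul(2, Rational(-1, 15)) = Rational(-2, 15) ≈ -0.13333)
Function('k')(c, A) = Add(Rational(-2, 15), Mul(-1, c))
Mul(Add(103, Function('k')(Function('y')(-3), -12)), -142) = Mul(Add(103, Add(Rational(-2, 15), Mul(-1, Mul(4, -3)))), -142) = Mul(Add(103, Add(Rational(-2, 15), Mul(-1, -12))), -142) = Mul(Add(103, Add(Rational(-2, 15), 12)), -142) = Mul(Add(103, Rational(178, 15)), -142) = Mul(Rational(1723, 15), -142) = Rational(-244666, 15)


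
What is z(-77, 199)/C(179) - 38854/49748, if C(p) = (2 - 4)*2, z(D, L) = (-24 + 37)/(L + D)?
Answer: -4901869/6069256 ≈ -0.80766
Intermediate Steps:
z(D, L) = 13/(D + L)
C(p) = -4 (C(p) = -2*2 = -4)
z(-77, 199)/C(179) - 38854/49748 = (13/(-77 + 199))/(-4) - 38854/49748 = (13/122)*(-¼) - 38854*1/49748 = (13*(1/122))*(-¼) - 19427/24874 = (13/122)*(-¼) - 19427/24874 = -13/488 - 19427/24874 = -4901869/6069256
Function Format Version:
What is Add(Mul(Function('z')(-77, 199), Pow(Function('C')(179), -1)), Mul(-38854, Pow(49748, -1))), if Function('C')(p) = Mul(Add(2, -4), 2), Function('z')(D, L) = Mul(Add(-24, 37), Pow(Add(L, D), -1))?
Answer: Rational(-4901869, 6069256) ≈ -0.80766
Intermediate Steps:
Function('z')(D, L) = Mul(13, Pow(Add(D, L), -1))
Function('C')(p) = -4 (Function('C')(p) = Mul(-2, 2) = -4)
Add(Mul(Function('z')(-77, 199), Pow(Function('C')(179), -1)), Mul(-38854, Pow(49748, -1))) = Add(Mul(Mul(13, Pow(Add(-77, 199), -1)), Pow(-4, -1)), Mul(-38854, Pow(49748, -1))) = Add(Mul(Mul(13, Pow(122, -1)), Rational(-1, 4)), Mul(-38854, Rational(1, 49748))) = Add(Mul(Mul(13, Rational(1, 122)), Rational(-1, 4)), Rational(-19427, 24874)) = Add(Mul(Rational(13, 122), Rational(-1, 4)), Rational(-19427, 24874)) = Add(Rational(-13, 488), Rational(-19427, 24874)) = Rational(-4901869, 6069256)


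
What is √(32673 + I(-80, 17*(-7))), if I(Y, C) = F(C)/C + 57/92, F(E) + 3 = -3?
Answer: √979055934843/5474 ≈ 180.76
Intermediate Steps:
F(E) = -6 (F(E) = -3 - 3 = -6)
I(Y, C) = 57/92 - 6/C (I(Y, C) = -6/C + 57/92 = 57/92 - 6/C)
√(32673 + I(-80, 17*(-7))) = √(32673 + (57/92 - 6/(17*(-7)))) = √(32673 + (57/92 - 6/(-119))) = √(32673 + (57/92 - 6*(-1/119))) = √(32673 + (57/92 + 6/119)) = √(32673 + 7335/10948) = √(357711339/10948) = √979055934843/5474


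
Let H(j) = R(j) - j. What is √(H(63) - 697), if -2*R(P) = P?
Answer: I*√3166/2 ≈ 28.134*I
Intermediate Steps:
R(P) = -P/2
H(j) = -3*j/2 (H(j) = -j/2 - j = -3*j/2)
√(H(63) - 697) = √(-3/2*63 - 697) = √(-189/2 - 697) = √(-1583/2) = I*√3166/2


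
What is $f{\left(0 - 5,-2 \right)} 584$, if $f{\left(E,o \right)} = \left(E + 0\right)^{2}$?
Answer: $14600$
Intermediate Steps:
$f{\left(E,o \right)} = E^{2}$
$f{\left(0 - 5,-2 \right)} 584 = \left(0 - 5\right)^{2} \cdot 584 = \left(-5\right)^{2} \cdot 584 = 25 \cdot 584 = 14600$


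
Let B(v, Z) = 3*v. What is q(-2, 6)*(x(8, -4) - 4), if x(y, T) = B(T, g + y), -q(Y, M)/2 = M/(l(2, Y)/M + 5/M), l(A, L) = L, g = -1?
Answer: 384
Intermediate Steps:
q(Y, M) = -2*M/(5/M + Y/M) (q(Y, M) = -2*M/(Y/M + 5/M) = -2*M/(5/M + Y/M))
x(y, T) = 3*T
q(-2, 6)*(x(8, -4) - 4) = (-2*6**2/(5 - 2))*(3*(-4) - 4) = (-2*36/3)*(-12 - 4) = -2*36*1/3*(-16) = -24*(-16) = 384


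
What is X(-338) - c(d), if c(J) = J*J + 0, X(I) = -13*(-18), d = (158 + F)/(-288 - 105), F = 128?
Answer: 36059270/154449 ≈ 233.47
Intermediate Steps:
d = -286/393 (d = (158 + 128)/(-288 - 105) = 286/(-393) = 286*(-1/393) = -286/393 ≈ -0.72774)
X(I) = 234
c(J) = J**2 (c(J) = J**2 + 0 = J**2)
X(-338) - c(d) = 234 - (-286/393)**2 = 234 - 1*81796/154449 = 234 - 81796/154449 = 36059270/154449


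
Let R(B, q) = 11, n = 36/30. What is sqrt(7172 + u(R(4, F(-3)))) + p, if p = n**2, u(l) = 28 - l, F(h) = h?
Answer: 36/25 + sqrt(7189) ≈ 86.228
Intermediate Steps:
n = 6/5 (n = 36*(1/30) = 6/5 ≈ 1.2000)
p = 36/25 (p = (6/5)**2 = 36/25 ≈ 1.4400)
sqrt(7172 + u(R(4, F(-3)))) + p = sqrt(7172 + (28 - 1*11)) + 36/25 = sqrt(7172 + (28 - 11)) + 36/25 = sqrt(7172 + 17) + 36/25 = sqrt(7189) + 36/25 = 36/25 + sqrt(7189)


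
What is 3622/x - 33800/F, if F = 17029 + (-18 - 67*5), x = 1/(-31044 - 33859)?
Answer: -980042967004/4169 ≈ -2.3508e+8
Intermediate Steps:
x = -1/64903 (x = 1/(-64903) = -1/64903 ≈ -1.5408e-5)
F = 16676 (F = 17029 + (-18 - 335) = 17029 - 353 = 16676)
3622/x - 33800/F = 3622/(-1/64903) - 33800/16676 = 3622*(-64903) - 33800*1/16676 = -235078666 - 8450/4169 = -980042967004/4169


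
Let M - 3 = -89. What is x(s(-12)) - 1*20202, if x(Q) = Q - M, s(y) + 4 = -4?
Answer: -20124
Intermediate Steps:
M = -86 (M = 3 - 89 = -86)
s(y) = -8 (s(y) = -4 - 4 = -8)
x(Q) = 86 + Q (x(Q) = Q - 1*(-86) = Q + 86 = 86 + Q)
x(s(-12)) - 1*20202 = (86 - 8) - 1*20202 = 78 - 20202 = -20124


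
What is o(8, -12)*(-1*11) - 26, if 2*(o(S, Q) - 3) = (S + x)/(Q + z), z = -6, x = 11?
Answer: -1915/36 ≈ -53.194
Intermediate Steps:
o(S, Q) = 3 + (11 + S)/(2*(-6 + Q)) (o(S, Q) = 3 + ((S + 11)/(Q - 6))/2 = 3 + ((11 + S)/(-6 + Q))/2 = 3 + (11 + S)/(2*(-6 + Q)))
o(8, -12)*(-1*11) - 26 = ((-25 + 8 + 6*(-12))/(2*(-6 - 12)))*(-1*11) - 26 = ((½)*(-25 + 8 - 72)/(-18))*(-11) - 26 = ((½)*(-1/18)*(-89))*(-11) - 26 = (89/36)*(-11) - 26 = -979/36 - 26 = -1915/36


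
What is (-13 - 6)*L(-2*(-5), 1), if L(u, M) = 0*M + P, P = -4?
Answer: 76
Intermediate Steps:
L(u, M) = -4 (L(u, M) = 0*M - 4 = 0 - 4 = -4)
(-13 - 6)*L(-2*(-5), 1) = (-13 - 6)*(-4) = -19*(-4) = 76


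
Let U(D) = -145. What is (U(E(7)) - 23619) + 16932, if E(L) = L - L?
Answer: -6832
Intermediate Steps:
E(L) = 0
(U(E(7)) - 23619) + 16932 = (-145 - 23619) + 16932 = -23764 + 16932 = -6832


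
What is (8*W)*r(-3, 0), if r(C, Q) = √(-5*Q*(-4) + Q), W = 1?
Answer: 0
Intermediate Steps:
r(C, Q) = √21*√Q (r(C, Q) = √(20*Q + Q) = √(21*Q) = √21*√Q)
(8*W)*r(-3, 0) = (8*1)*(√21*√0) = 8*(√21*0) = 8*0 = 0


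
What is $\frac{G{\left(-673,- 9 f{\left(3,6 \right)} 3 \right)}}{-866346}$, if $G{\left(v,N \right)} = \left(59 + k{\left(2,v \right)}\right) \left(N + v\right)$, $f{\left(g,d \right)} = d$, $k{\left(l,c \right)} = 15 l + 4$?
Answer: $\frac{25885}{288782} \approx 0.089635$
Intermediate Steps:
$k{\left(l,c \right)} = 4 + 15 l$
$G{\left(v,N \right)} = 93 N + 93 v$ ($G{\left(v,N \right)} = \left(59 + \left(4 + 15 \cdot 2\right)\right) \left(N + v\right) = \left(59 + \left(4 + 30\right)\right) \left(N + v\right) = \left(59 + 34\right) \left(N + v\right) = 93 \left(N + v\right) = 93 N + 93 v$)
$\frac{G{\left(-673,- 9 f{\left(3,6 \right)} 3 \right)}}{-866346} = \frac{93 \left(-9\right) 6 \cdot 3 + 93 \left(-673\right)}{-866346} = \left(93 \left(\left(-54\right) 3\right) - 62589\right) \left(- \frac{1}{866346}\right) = \left(93 \left(-162\right) - 62589\right) \left(- \frac{1}{866346}\right) = \left(-15066 - 62589\right) \left(- \frac{1}{866346}\right) = \left(-77655\right) \left(- \frac{1}{866346}\right) = \frac{25885}{288782}$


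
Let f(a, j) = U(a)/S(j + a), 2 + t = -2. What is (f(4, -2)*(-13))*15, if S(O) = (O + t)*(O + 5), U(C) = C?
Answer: 390/7 ≈ 55.714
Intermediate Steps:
t = -4 (t = -2 - 2 = -4)
S(O) = (-4 + O)*(5 + O) (S(O) = (O - 4)*(O + 5) = (-4 + O)*(5 + O))
f(a, j) = a/(-20 + a + j + (a + j)**2) (f(a, j) = a/(-20 + (j + a) + (j + a)**2) = a/(-20 + (a + j) + (a + j)**2) = a/(-20 + a + j + (a + j)**2))
(f(4, -2)*(-13))*15 = ((4/(-20 + 4 - 2 + (4 - 2)**2))*(-13))*15 = ((4/(-20 + 4 - 2 + 2**2))*(-13))*15 = ((4/(-20 + 4 - 2 + 4))*(-13))*15 = ((4/(-14))*(-13))*15 = ((4*(-1/14))*(-13))*15 = -2/7*(-13)*15 = (26/7)*15 = 390/7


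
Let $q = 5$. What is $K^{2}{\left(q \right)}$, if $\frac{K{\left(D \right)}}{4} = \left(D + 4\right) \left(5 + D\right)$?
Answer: $129600$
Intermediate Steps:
$K{\left(D \right)} = 4 \left(4 + D\right) \left(5 + D\right)$ ($K{\left(D \right)} = 4 \left(D + 4\right) \left(5 + D\right) = 4 \left(4 + D\right) \left(5 + D\right)$)
$K^{2}{\left(q \right)} = \left(80 + 4 \cdot 5^{2} + 36 \cdot 5\right)^{2} = \left(80 + 4 \cdot 25 + 180\right)^{2} = \left(80 + 100 + 180\right)^{2} = 360^{2} = 129600$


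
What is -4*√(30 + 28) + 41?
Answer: 41 - 4*√58 ≈ 10.537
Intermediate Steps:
-4*√(30 + 28) + 41 = -4*√58 + 41 = 41 - 4*√58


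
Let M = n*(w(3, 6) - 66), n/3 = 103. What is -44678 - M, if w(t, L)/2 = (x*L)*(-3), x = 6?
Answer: 42460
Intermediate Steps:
n = 309 (n = 3*103 = 309)
w(t, L) = -36*L (w(t, L) = 2*((6*L)*(-3)) = 2*(-18*L) = -36*L)
M = -87138 (M = 309*(-36*6 - 66) = 309*(-216 - 66) = 309*(-282) = -87138)
-44678 - M = -44678 - 1*(-87138) = -44678 + 87138 = 42460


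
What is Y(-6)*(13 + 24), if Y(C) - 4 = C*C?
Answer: 1480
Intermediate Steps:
Y(C) = 4 + C² (Y(C) = 4 + C*C = 4 + C²)
Y(-6)*(13 + 24) = (4 + (-6)²)*(13 + 24) = (4 + 36)*37 = 40*37 = 1480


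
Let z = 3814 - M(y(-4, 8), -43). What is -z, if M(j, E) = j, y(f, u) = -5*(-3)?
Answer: -3799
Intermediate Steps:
y(f, u) = 15
z = 3799 (z = 3814 - 1*15 = 3814 - 15 = 3799)
-z = -1*3799 = -3799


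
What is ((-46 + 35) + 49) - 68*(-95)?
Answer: 6498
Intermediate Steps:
((-46 + 35) + 49) - 68*(-95) = (-11 + 49) + 6460 = 38 + 6460 = 6498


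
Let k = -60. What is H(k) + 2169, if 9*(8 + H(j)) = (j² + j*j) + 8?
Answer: 26657/9 ≈ 2961.9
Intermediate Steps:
H(j) = -64/9 + 2*j²/9 (H(j) = -8 + ((j² + j*j) + 8)/9 = -8 + ((j² + j²) + 8)/9 = -8 + (2*j² + 8)/9 = -8 + (8 + 2*j²)/9 = -8 + (8/9 + 2*j²/9) = -64/9 + 2*j²/9)
H(k) + 2169 = (-64/9 + (2/9)*(-60)²) + 2169 = (-64/9 + (2/9)*3600) + 2169 = (-64/9 + 800) + 2169 = 7136/9 + 2169 = 26657/9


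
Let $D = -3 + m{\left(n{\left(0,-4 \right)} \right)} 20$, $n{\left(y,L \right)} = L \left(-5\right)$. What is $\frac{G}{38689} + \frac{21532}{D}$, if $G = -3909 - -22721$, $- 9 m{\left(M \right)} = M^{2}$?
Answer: $- \frac{7346460008}{310556603} \approx -23.656$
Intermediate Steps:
$n{\left(y,L \right)} = - 5 L$
$m{\left(M \right)} = - \frac{M^{2}}{9}$
$G = 18812$ ($G = -3909 + 22721 = 18812$)
$D = - \frac{8027}{9}$ ($D = -3 + - \frac{\left(\left(-5\right) \left(-4\right)\right)^{2}}{9} \cdot 20 = -3 + - \frac{20^{2}}{9} \cdot 20 = -3 + \left(- \frac{1}{9}\right) 400 \cdot 20 = -3 - \frac{8000}{9} = - \frac{8027}{9} \approx -891.89$)
$\frac{G}{38689} + \frac{21532}{D} = \frac{18812}{38689} + \frac{21532}{- \frac{8027}{9}} = 18812 \cdot \frac{1}{38689} + 21532 \left(- \frac{9}{8027}\right) = \frac{18812}{38689} - \frac{193788}{8027} = - \frac{7346460008}{310556603}$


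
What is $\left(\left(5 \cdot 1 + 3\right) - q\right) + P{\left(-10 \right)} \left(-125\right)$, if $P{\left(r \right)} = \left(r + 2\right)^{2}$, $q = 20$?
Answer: $-8012$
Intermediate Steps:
$P{\left(r \right)} = \left(2 + r\right)^{2}$
$\left(\left(5 \cdot 1 + 3\right) - q\right) + P{\left(-10 \right)} \left(-125\right) = \left(\left(5 \cdot 1 + 3\right) - 20\right) + \left(2 - 10\right)^{2} \left(-125\right) = \left(\left(5 + 3\right) - 20\right) + \left(-8\right)^{2} \left(-125\right) = \left(8 - 20\right) + 64 \left(-125\right) = -12 - 8000 = -8012$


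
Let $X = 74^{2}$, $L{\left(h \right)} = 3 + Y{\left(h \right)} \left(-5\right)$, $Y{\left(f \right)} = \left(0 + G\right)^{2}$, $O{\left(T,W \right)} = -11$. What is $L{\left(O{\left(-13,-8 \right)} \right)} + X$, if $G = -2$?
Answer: $5459$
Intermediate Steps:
$Y{\left(f \right)} = 4$ ($Y{\left(f \right)} = \left(0 - 2\right)^{2} = \left(-2\right)^{2} = 4$)
$L{\left(h \right)} = -17$ ($L{\left(h \right)} = 3 + 4 \left(-5\right) = 3 - 20 = -17$)
$X = 5476$
$L{\left(O{\left(-13,-8 \right)} \right)} + X = -17 + 5476 = 5459$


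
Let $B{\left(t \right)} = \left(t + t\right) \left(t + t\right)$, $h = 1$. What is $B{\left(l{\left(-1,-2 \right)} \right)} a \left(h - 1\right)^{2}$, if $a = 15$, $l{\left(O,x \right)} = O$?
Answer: $0$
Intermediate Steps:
$B{\left(t \right)} = 4 t^{2}$ ($B{\left(t \right)} = 2 t 2 t = 4 t^{2}$)
$B{\left(l{\left(-1,-2 \right)} \right)} a \left(h - 1\right)^{2} = 4 \left(-1\right)^{2} \cdot 15 \left(1 - 1\right)^{2} = 4 \cdot 1 \cdot 15 \cdot 0^{2} = 4 \cdot 15 \cdot 0 = 60 \cdot 0 = 0$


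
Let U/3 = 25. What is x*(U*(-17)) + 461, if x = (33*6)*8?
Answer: -2019139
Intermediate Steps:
U = 75 (U = 3*25 = 75)
x = 1584 (x = 198*8 = 1584)
x*(U*(-17)) + 461 = 1584*(75*(-17)) + 461 = 1584*(-1275) + 461 = -2019600 + 461 = -2019139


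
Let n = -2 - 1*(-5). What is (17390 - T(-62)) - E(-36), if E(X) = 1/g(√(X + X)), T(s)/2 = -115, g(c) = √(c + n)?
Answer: 17620 - √3/(3*√(1 + 2*I*√2)) ≈ 17620.0 + 0.19245*I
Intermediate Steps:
n = 3 (n = -2 + 5 = 3)
g(c) = √(3 + c) (g(c) = √(c + 3) = √(3 + c))
T(s) = -230 (T(s) = 2*(-115) = -230)
E(X) = (3 + √2*√X)^(-½) (E(X) = 1/(√(3 + √(X + X))) = 1/(√(3 + √(2*X))) = 1/(√(3 + √2*√X)) = (3 + √2*√X)^(-½))
(17390 - T(-62)) - E(-36) = (17390 - 1*(-230)) - 1/√(3 + √2*√(-36)) = (17390 + 230) - 1/√(3 + √2*(6*I)) = 17620 - 1/√(3 + 6*I*√2)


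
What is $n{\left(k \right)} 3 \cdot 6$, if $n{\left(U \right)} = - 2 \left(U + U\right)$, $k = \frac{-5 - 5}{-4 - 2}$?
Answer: $-120$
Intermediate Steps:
$k = \frac{5}{3}$ ($k = - \frac{10}{-6} = \left(-10\right) \left(- \frac{1}{6}\right) = \frac{5}{3} \approx 1.6667$)
$n{\left(U \right)} = - 4 U$ ($n{\left(U \right)} = - 2 \cdot 2 U = - 4 U$)
$n{\left(k \right)} 3 \cdot 6 = \left(-4\right) \frac{5}{3} \cdot 3 \cdot 6 = \left(- \frac{20}{3}\right) 18 = -120$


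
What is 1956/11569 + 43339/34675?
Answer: 29958589/21113425 ≈ 1.4189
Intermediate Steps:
1956/11569 + 43339/34675 = 1956*(1/11569) + 43339*(1/34675) = 1956/11569 + 2281/1825 = 29958589/21113425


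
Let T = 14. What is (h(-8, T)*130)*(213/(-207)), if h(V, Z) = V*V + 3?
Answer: -618410/69 ≈ -8962.5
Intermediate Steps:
h(V, Z) = 3 + V**2 (h(V, Z) = V**2 + 3 = 3 + V**2)
(h(-8, T)*130)*(213/(-207)) = ((3 + (-8)**2)*130)*(213/(-207)) = ((3 + 64)*130)*(213*(-1/207)) = (67*130)*(-71/69) = 8710*(-71/69) = -618410/69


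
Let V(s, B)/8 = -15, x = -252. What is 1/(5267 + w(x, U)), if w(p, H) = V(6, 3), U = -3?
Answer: 1/5147 ≈ 0.00019429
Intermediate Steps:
V(s, B) = -120 (V(s, B) = 8*(-15) = -120)
w(p, H) = -120
1/(5267 + w(x, U)) = 1/(5267 - 120) = 1/5147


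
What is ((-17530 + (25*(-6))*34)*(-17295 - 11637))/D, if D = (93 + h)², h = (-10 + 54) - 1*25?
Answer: 81841395/1568 ≈ 52195.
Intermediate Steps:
h = 19 (h = 44 - 25 = 19)
D = 12544 (D = (93 + 19)² = 112² = 12544)
((-17530 + (25*(-6))*34)*(-17295 - 11637))/D = ((-17530 + (25*(-6))*34)*(-17295 - 11637))/12544 = ((-17530 - 150*34)*(-28932))*(1/12544) = ((-17530 - 5100)*(-28932))*(1/12544) = -22630*(-28932)*(1/12544) = 654731160*(1/12544) = 81841395/1568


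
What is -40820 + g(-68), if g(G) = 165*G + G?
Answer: -52108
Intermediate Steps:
g(G) = 166*G
-40820 + g(-68) = -40820 + 166*(-68) = -40820 - 11288 = -52108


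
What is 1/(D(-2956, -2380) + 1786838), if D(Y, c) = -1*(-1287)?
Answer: 1/1788125 ≈ 5.5924e-7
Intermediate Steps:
D(Y, c) = 1287
1/(D(-2956, -2380) + 1786838) = 1/(1287 + 1786838) = 1/1788125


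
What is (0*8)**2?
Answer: 0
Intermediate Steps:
(0*8)**2 = 0**2 = 0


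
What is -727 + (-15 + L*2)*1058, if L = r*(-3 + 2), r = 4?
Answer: -25061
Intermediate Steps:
L = -4 (L = 4*(-3 + 2) = 4*(-1) = -4)
-727 + (-15 + L*2)*1058 = -727 + (-15 - 4*2)*1058 = -727 + (-15 - 8)*1058 = -727 - 23*1058 = -727 - 24334 = -25061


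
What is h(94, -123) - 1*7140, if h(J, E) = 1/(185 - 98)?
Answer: -621179/87 ≈ -7140.0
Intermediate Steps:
h(J, E) = 1/87
h(94, -123) - 1*7140 = 1/87 - 1*7140 = 1/87 - 7140 = -621179/87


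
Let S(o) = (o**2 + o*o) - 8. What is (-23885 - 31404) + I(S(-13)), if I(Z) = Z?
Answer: -54959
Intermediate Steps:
S(o) = -8 + 2*o**2 (S(o) = (o**2 + o**2) - 8 = 2*o**2 - 8 = -8 + 2*o**2)
(-23885 - 31404) + I(S(-13)) = (-23885 - 31404) + (-8 + 2*(-13)**2) = -55289 + (-8 + 2*169) = -55289 + (-8 + 338) = -55289 + 330 = -54959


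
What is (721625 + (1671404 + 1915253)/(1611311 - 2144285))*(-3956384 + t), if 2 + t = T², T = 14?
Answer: -253594268823560945/88829 ≈ -2.8549e+12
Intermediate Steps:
t = 194 (t = -2 + 14² = -2 + 196 = 194)
(721625 + (1671404 + 1915253)/(1611311 - 2144285))*(-3956384 + t) = (721625 + (1671404 + 1915253)/(1611311 - 2144285))*(-3956384 + 194) = (721625 + 3586657/(-532974))*(-3956190) = (721625 + 3586657*(-1/532974))*(-3956190) = (721625 - 3586657/532974)*(-3956190) = (384603776093/532974)*(-3956190) = -253594268823560945/88829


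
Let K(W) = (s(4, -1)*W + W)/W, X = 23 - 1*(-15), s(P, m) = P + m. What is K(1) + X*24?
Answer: 916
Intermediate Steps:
X = 38 (X = 23 + 15 = 38)
K(W) = 4 (K(W) = ((4 - 1)*W + W)/W = (3*W + W)/W = (4*W)/W = 4)
K(1) + X*24 = 4 + 38*24 = 4 + 912 = 916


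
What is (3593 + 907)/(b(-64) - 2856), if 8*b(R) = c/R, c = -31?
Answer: -2304000/1462241 ≈ -1.5757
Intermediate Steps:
b(R) = -31/(8*R) (b(R) = (-31/R)/8 = -31/(8*R))
(3593 + 907)/(b(-64) - 2856) = (3593 + 907)/(-31/8/(-64) - 2856) = 4500/(-31/8*(-1/64) - 2856) = 4500/(31/512 - 2856) = 4500/(-1462241/512) = 4500*(-512/1462241) = -2304000/1462241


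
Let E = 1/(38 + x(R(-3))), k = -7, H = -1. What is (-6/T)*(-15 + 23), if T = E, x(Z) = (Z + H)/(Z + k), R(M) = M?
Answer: -9216/5 ≈ -1843.2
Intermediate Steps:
x(Z) = (-1 + Z)/(-7 + Z) (x(Z) = (Z - 1)/(Z - 7) = (-1 + Z)/(-7 + Z))
E = 5/192 (E = 1/(38 + (-1 - 3)/(-7 - 3)) = 1/(38 - 4/(-10)) = 1/(38 - ⅒*(-4)) = 1/(38 + ⅖) = 1/(192/5) = 5/192 ≈ 0.026042)
T = 5/192 ≈ 0.026042
(-6/T)*(-15 + 23) = (-6/5/192)*(-15 + 23) = -6*192/5*8 = -1152/5*8 = -9216/5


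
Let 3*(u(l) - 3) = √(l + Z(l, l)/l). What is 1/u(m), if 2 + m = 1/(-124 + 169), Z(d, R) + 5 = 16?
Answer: 108135/354601 - 18*I*√3359305/354601 ≈ 0.30495 - 0.093037*I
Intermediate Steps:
Z(d, R) = 11 (Z(d, R) = -5 + 16 = 11)
m = -89/45 (m = -2 + 1/(-124 + 169) = -2 + 1/45 = -89/45 ≈ -1.9778)
u(l) = 3 + √(l + 11/l)/3
1/u(m) = 1/(3 + √(-89/45 + 11/(-89/45))/3) = 1/(3 + √(-89/45 + 11*(-45/89))/3) = 1/(3 + √(-89/45 - 495/89)/3) = 1/(3 + √(-30196/4005)/3) = 1/(3 + (2*I*√3359305/1335)/3) = 1/(3 + 2*I*√3359305/4005)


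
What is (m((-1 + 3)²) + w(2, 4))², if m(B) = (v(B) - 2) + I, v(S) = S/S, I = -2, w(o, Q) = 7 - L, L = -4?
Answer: 64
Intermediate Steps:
w(o, Q) = 11 (w(o, Q) = 7 - 1*(-4) = 7 + 4 = 11)
v(S) = 1
m(B) = -3 (m(B) = (1 - 2) - 2 = -1 - 2 = -3)
(m((-1 + 3)²) + w(2, 4))² = (-3 + 11)² = 8² = 64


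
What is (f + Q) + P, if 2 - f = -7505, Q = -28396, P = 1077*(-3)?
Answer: -24120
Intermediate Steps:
P = -3231
f = 7507 (f = 2 - 1*(-7505) = 2 + 7505 = 7507)
(f + Q) + P = (7507 - 28396) - 3231 = -20889 - 3231 = -24120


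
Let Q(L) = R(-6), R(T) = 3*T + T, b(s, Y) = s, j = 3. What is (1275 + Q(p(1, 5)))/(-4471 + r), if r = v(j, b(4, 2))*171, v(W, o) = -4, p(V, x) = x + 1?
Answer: -1251/5155 ≈ -0.24268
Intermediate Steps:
p(V, x) = 1 + x
R(T) = 4*T
Q(L) = -24 (Q(L) = 4*(-6) = -24)
r = -684 (r = -4*171 = -684)
(1275 + Q(p(1, 5)))/(-4471 + r) = (1275 - 24)/(-4471 - 684) = 1251/(-5155) = 1251*(-1/5155) = -1251/5155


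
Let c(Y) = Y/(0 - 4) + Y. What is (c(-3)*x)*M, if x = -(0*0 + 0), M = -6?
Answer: 0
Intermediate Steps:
c(Y) = 3*Y/4 (c(Y) = Y/(-4) + Y = Y*(-¼) + Y = -Y/4 + Y = 3*Y/4)
x = 0 (x = -(0 + 0) = -1*0 = 0)
(c(-3)*x)*M = (((¾)*(-3))*0)*(-6) = -9/4*0*(-6) = 0*(-6) = 0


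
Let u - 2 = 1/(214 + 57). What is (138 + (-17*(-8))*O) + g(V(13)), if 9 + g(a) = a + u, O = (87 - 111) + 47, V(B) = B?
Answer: 886713/271 ≈ 3272.0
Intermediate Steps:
u = 543/271 (u = 2 + 1/(214 + 57) = 2 + 1/271 = 543/271 ≈ 2.0037)
O = 23 (O = -24 + 47 = 23)
g(a) = -1896/271 + a (g(a) = -9 + (a + 543/271) = -9 + (543/271 + a) = -1896/271 + a)
(138 + (-17*(-8))*O) + g(V(13)) = (138 - 17*(-8)*23) + (-1896/271 + 13) = (138 + 136*23) + 1627/271 = (138 + 3128) + 1627/271 = 3266 + 1627/271 = 886713/271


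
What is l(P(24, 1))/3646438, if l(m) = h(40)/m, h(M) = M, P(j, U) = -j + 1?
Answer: -20/41934037 ≈ -4.7694e-7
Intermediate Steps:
P(j, U) = 1 - j
l(m) = 40/m
l(P(24, 1))/3646438 = (40/(1 - 1*24))/3646438 = (40/(1 - 24))*(1/3646438) = (40/(-23))*(1/3646438) = (40*(-1/23))*(1/3646438) = -40/23*1/3646438 = -20/41934037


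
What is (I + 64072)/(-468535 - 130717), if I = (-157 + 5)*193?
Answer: -8684/149813 ≈ -0.057966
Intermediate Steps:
I = -29336 (I = -152*193 = -29336)
(I + 64072)/(-468535 - 130717) = (-29336 + 64072)/(-468535 - 130717) = 34736/(-599252) = 34736*(-1/599252) = -8684/149813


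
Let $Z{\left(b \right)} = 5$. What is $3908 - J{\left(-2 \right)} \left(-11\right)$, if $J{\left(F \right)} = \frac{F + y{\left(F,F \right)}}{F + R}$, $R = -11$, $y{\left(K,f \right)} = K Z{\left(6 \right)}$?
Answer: $\frac{50936}{13} \approx 3918.2$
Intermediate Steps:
$y{\left(K,f \right)} = 5 K$ ($y{\left(K,f \right)} = K 5 = 5 K$)
$J{\left(F \right)} = \frac{6 F}{-11 + F}$ ($J{\left(F \right)} = \frac{F + 5 F}{F - 11} = \frac{6 F}{-11 + F}$)
$3908 - J{\left(-2 \right)} \left(-11\right) = 3908 - 6 \left(-2\right) \frac{1}{-11 - 2} \left(-11\right) = 3908 - 6 \left(-2\right) \frac{1}{-13} \left(-11\right) = 3908 - 6 \left(-2\right) \left(- \frac{1}{13}\right) \left(-11\right) = 3908 - \frac{12}{13} \left(-11\right) = 3908 - - \frac{132}{13} = 3908 + \frac{132}{13} = \frac{50936}{13}$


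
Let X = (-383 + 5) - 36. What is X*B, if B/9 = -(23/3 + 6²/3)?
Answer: 73278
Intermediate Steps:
B = -177 (B = 9*(-(23/3 + 6²/3)) = 9*(-(23*(⅓) + 36*(⅓))) = 9*(-(23/3 + 12)) = 9*(-1*59/3) = 9*(-59/3) = -177)
X = -414 (X = -378 - 36 = -414)
X*B = -414*(-177) = 73278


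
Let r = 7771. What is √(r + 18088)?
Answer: √25859 ≈ 160.81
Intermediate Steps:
√(r + 18088) = √(7771 + 18088) = √25859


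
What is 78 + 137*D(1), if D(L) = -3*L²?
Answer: -333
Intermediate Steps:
78 + 137*D(1) = 78 + 137*(-3*1²) = 78 + 137*(-3*1) = 78 + 137*(-3) = 78 - 411 = -333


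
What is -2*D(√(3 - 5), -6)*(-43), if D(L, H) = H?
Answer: -516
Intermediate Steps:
-2*D(√(3 - 5), -6)*(-43) = -2*(-6)*(-43) = 12*(-43) = -516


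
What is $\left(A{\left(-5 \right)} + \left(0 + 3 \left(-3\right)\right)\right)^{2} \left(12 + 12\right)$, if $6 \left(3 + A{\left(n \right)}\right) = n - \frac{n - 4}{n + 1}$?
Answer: $\frac{100489}{24} \approx 4187.0$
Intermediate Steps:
$A{\left(n \right)} = -3 + \frac{n}{6} - \frac{-4 + n}{6 \left(1 + n\right)}$ ($A{\left(n \right)} = -3 + \frac{n - \frac{n - 4}{n + 1}}{6} = -3 + \frac{n - \frac{-4 + n}{1 + n}}{6} = -3 + \left(\frac{n}{6} - \frac{-4 + n}{6 \left(1 + n\right)}\right) = -3 + \frac{n}{6} - \frac{-4 + n}{6 \left(1 + n\right)}$)
$\left(A{\left(-5 \right)} + \left(0 + 3 \left(-3\right)\right)\right)^{2} \left(12 + 12\right) = \left(\frac{-14 + \left(-5\right)^{2} - -90}{6 \left(1 - 5\right)} + \left(0 + 3 \left(-3\right)\right)\right)^{2} \left(12 + 12\right) = \left(\frac{-14 + 25 + 90}{6 \left(-4\right)} + \left(0 - 9\right)\right)^{2} \cdot 24 = \left(\frac{1}{6} \left(- \frac{1}{4}\right) 101 - 9\right)^{2} \cdot 24 = \left(- \frac{101}{24} - 9\right)^{2} \cdot 24 = \left(- \frac{317}{24}\right)^{2} \cdot 24 = \frac{100489}{576} \cdot 24 = \frac{100489}{24}$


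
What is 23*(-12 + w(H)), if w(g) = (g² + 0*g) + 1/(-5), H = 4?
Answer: 437/5 ≈ 87.400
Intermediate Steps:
w(g) = -⅕ + g² (w(g) = (g² + 0) + 1*(-⅕) = g² - ⅕ = -⅕ + g²)
23*(-12 + w(H)) = 23*(-12 + (-⅕ + 4²)) = 23*(-12 + (-⅕ + 16)) = 23*(-12 + 79/5) = 23*(19/5) = 437/5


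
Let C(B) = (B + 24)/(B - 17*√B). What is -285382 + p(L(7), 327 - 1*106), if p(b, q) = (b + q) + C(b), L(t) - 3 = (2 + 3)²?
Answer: -74419765/261 - 442*√7/1827 ≈ -2.8513e+5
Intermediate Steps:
C(B) = (24 + B)/(B - 17*√B)
L(t) = 28 (L(t) = 3 + (2 + 3)² = 3 + 5² = 3 + 25 = 28)
p(b, q) = b + q + (24 + b)/(b - 17*√b) (p(b, q) = (b + q) + (24 + b)/(b - 17*√b) = b + q + (24 + b)/(b - 17*√b))
-285382 + p(L(7), 327 - 1*106) = -285382 + (-24 - 1*28 + (28 + (327 - 1*106))*(-1*28 + 17*√28))/(-1*28 + 17*√28) = -285382 + (-24 - 28 + (28 + (327 - 106))*(-28 + 17*(2*√7)))/(-28 + 17*(2*√7)) = -285382 + (-24 - 28 + (28 + 221)*(-28 + 34*√7))/(-28 + 34*√7) = -285382 + (-24 - 28 + 249*(-28 + 34*√7))/(-28 + 34*√7) = -285382 + (-24 - 28 + (-6972 + 8466*√7))/(-28 + 34*√7) = -285382 + (-7024 + 8466*√7)/(-28 + 34*√7)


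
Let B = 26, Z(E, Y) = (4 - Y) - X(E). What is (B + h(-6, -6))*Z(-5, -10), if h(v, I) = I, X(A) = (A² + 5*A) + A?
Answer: 380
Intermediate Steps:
X(A) = A² + 6*A
Z(E, Y) = 4 - Y - E*(6 + E) (Z(E, Y) = (4 - Y) - E*(6 + E) = 4 - Y - E*(6 + E))
(B + h(-6, -6))*Z(-5, -10) = (26 - 6)*(4 - 1*(-10) - 1*(-5)*(6 - 5)) = 20*(4 + 10 - 1*(-5)*1) = 20*(4 + 10 + 5) = 20*19 = 380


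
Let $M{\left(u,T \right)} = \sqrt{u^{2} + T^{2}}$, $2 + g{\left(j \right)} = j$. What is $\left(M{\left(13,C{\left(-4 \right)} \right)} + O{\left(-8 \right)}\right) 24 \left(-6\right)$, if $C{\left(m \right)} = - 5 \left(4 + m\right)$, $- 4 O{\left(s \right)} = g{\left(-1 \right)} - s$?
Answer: $-1692$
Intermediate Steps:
$g{\left(j \right)} = -2 + j$
$O{\left(s \right)} = \frac{3}{4} + \frac{s}{4}$ ($O{\left(s \right)} = - \frac{\left(-2 - 1\right) - s}{4} = - \frac{-3 - s}{4} = \frac{3}{4} + \frac{s}{4}$)
$C{\left(m \right)} = -20 - 5 m$
$M{\left(u,T \right)} = \sqrt{T^{2} + u^{2}}$
$\left(M{\left(13,C{\left(-4 \right)} \right)} + O{\left(-8 \right)}\right) 24 \left(-6\right) = \left(\sqrt{\left(-20 - -20\right)^{2} + 13^{2}} + \left(\frac{3}{4} + \frac{1}{4} \left(-8\right)\right)\right) 24 \left(-6\right) = \left(\sqrt{\left(-20 + 20\right)^{2} + 169} + \left(\frac{3}{4} - 2\right)\right) \left(-144\right) = \left(\sqrt{0^{2} + 169} - \frac{5}{4}\right) \left(-144\right) = \left(\sqrt{0 + 169} - \frac{5}{4}\right) \left(-144\right) = \left(\sqrt{169} - \frac{5}{4}\right) \left(-144\right) = \left(13 - \frac{5}{4}\right) \left(-144\right) = \frac{47}{4} \left(-144\right) = -1692$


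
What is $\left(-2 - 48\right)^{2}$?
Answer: $2500$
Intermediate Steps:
$\left(-2 - 48\right)^{2} = \left(-50\right)^{2} = 2500$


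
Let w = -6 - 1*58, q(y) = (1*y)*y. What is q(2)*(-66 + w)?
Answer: -520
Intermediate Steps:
q(y) = y**2 (q(y) = y*y = y**2)
w = -64 (w = -6 - 58 = -64)
q(2)*(-66 + w) = 2**2*(-66 - 64) = 4*(-130) = -520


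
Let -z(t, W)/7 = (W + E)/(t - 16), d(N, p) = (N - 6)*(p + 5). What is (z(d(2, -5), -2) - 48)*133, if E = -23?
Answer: -125419/16 ≈ -7838.7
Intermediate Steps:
d(N, p) = (-6 + N)*(5 + p)
z(t, W) = -7*(-23 + W)/(-16 + t) (z(t, W) = -7*(W - 23)/(t - 16) = -7*(-23 + W)/(-16 + t))
(z(d(2, -5), -2) - 48)*133 = (7*(23 - 1*(-2))/(-16 + (-30 - 6*(-5) + 5*2 + 2*(-5))) - 48)*133 = (7*(23 + 2)/(-16 + (-30 + 30 + 10 - 10)) - 48)*133 = (7*25/(-16 + 0) - 48)*133 = (7*25/(-16) - 48)*133 = (7*(-1/16)*25 - 48)*133 = (-175/16 - 48)*133 = -943/16*133 = -125419/16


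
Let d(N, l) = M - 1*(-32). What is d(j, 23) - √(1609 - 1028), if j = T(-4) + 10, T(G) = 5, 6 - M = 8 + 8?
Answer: 22 - √581 ≈ -2.1039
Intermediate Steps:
M = -10 (M = 6 - (8 + 8) = 6 - 1*16 = 6 - 16 = -10)
j = 15 (j = 5 + 10 = 15)
d(N, l) = 22 (d(N, l) = -10 - 1*(-32) = -10 + 32 = 22)
d(j, 23) - √(1609 - 1028) = 22 - √(1609 - 1028) = 22 - √581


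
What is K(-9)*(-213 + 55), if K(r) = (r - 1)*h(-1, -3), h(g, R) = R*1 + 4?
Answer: 1580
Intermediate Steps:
h(g, R) = 4 + R (h(g, R) = R + 4 = 4 + R)
K(r) = -1 + r (K(r) = (r - 1)*(4 - 3) = (-1 + r)*1 = -1 + r)
K(-9)*(-213 + 55) = (-1 - 9)*(-213 + 55) = -10*(-158) = 1580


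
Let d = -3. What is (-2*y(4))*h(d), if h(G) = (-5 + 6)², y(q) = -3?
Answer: 6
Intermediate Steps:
h(G) = 1 (h(G) = 1² = 1)
(-2*y(4))*h(d) = -2*(-3)*1 = 6*1 = 6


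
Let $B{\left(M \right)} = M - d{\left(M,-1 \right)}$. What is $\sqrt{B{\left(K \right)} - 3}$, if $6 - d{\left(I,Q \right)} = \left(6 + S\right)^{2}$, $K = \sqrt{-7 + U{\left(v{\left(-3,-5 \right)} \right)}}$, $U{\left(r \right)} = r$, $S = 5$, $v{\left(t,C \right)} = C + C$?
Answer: $\sqrt{112 + i \sqrt{17}} \approx 10.585 + 0.1948 i$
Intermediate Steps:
$v{\left(t,C \right)} = 2 C$
$K = i \sqrt{17}$ ($K = \sqrt{-7 + 2 \left(-5\right)} = \sqrt{-7 - 10} = \sqrt{-17} = i \sqrt{17} \approx 4.1231 i$)
$d{\left(I,Q \right)} = -115$ ($d{\left(I,Q \right)} = 6 - \left(6 + 5\right)^{2} = 6 - 11^{2} = 6 - 121 = -115$)
$B{\left(M \right)} = 115 + M$ ($B{\left(M \right)} = M - -115 = M + 115 = 115 + M$)
$\sqrt{B{\left(K \right)} - 3} = \sqrt{\left(115 + i \sqrt{17}\right) - 3} = \sqrt{112 + i \sqrt{17}}$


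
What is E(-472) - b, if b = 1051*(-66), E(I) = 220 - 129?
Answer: 69457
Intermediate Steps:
E(I) = 91
b = -69366
E(-472) - b = 91 - 1*(-69366) = 91 + 69366 = 69457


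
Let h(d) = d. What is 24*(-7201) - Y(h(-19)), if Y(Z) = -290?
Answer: -172534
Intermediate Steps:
24*(-7201) - Y(h(-19)) = 24*(-7201) - 1*(-290) = -172824 + 290 = -172534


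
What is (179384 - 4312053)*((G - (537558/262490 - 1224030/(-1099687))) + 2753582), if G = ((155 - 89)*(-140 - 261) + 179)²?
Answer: -413801160494355223346407098/144328420315 ≈ -2.8671e+15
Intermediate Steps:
G = 691006369 (G = (66*(-401) + 179)² = (-26466 + 179)² = (-26287)² = 691006369)
(179384 - 4312053)*((G - (537558/262490 - 1224030/(-1099687))) + 2753582) = (179384 - 4312053)*((691006369 - (537558/262490 - 1224030/(-1099687))) + 2753582) = -4132669*((691006369 - (537558*(1/262490) - 1224030*(-1/1099687))) + 2753582) = -4132669*((691006369 - (268779/131245 + 1224030/1099687)) + 2753582) = -4132669*((691006369 - 1*456220589523/144328420315) + 2753582) = -4132669*((691006369 - 456220589523/144328420315) + 2753582) = -4132669*(99731857209153396712/144328420315 + 2753582) = -4132669*100129277349421215042/144328420315 = -413801160494355223346407098/144328420315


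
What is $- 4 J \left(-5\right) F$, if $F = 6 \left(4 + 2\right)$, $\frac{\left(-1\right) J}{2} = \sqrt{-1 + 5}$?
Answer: $-2880$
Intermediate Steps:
$J = -4$ ($J = - 2 \sqrt{-1 + 5} = - 2 \sqrt{4} = \left(-2\right) 2 = -4$)
$F = 36$ ($F = 6 \cdot 6 = 36$)
$- 4 J \left(-5\right) F = \left(-4\right) \left(-4\right) \left(-5\right) 36 = 16 \left(-5\right) 36 = \left(-80\right) 36 = -2880$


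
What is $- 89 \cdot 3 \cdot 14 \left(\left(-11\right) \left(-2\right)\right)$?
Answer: $-82236$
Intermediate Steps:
$- 89 \cdot 3 \cdot 14 \left(\left(-11\right) \left(-2\right)\right) = \left(-89\right) 42 \cdot 22 = \left(-3738\right) 22 = -82236$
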